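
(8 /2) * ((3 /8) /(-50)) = -3 /100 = -0.03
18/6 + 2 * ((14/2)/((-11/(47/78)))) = 958/429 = 2.23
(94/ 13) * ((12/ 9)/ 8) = 47/ 39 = 1.21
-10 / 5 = -2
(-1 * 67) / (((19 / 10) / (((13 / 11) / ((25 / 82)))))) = -142844 / 1045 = -136.69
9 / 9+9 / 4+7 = 10.25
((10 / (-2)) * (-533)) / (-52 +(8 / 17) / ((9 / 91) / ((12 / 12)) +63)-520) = -2001087 / 429496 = -4.66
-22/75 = -0.29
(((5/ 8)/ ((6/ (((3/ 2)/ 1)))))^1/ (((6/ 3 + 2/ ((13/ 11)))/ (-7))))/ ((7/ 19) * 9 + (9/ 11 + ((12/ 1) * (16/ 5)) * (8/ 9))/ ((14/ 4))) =-0.02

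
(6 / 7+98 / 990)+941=3263878 / 3465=941.96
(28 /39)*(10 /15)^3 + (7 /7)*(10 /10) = 1277 /1053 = 1.21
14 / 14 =1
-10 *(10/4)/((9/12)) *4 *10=-1333.33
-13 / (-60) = 13 / 60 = 0.22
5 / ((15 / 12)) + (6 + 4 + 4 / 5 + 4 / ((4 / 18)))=164 / 5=32.80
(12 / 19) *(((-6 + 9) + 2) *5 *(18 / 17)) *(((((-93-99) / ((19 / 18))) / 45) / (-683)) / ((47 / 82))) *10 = 340070400 / 197003837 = 1.73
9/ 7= 1.29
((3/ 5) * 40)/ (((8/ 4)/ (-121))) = -1452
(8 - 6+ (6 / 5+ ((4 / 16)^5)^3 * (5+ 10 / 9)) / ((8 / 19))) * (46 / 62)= 43119324288367 / 11982958755840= 3.60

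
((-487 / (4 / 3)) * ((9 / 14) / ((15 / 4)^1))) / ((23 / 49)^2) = -1503369 / 5290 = -284.19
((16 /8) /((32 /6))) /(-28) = -3 /224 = -0.01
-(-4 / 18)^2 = -4 / 81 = -0.05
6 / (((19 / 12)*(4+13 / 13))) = 72 / 95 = 0.76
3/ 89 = 0.03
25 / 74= 0.34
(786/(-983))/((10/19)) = -7467/4915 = -1.52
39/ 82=0.48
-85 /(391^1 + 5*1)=-85 /396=-0.21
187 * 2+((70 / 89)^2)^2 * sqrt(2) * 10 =240100000 * sqrt(2) / 62742241+374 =379.41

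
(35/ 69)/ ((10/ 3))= 7/ 46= 0.15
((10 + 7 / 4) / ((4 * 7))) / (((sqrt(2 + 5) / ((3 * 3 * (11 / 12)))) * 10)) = 1551 * sqrt(7) / 31360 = 0.13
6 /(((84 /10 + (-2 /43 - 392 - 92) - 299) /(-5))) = 6450 /166549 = 0.04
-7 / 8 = -0.88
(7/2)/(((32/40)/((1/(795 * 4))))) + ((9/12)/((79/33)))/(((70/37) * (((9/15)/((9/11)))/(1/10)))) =337037/14068320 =0.02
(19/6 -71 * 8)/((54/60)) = -16945/27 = -627.59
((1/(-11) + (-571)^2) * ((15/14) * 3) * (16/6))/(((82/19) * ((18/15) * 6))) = 121683125/1353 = 89935.79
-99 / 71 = -1.39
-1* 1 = -1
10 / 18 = 5 / 9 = 0.56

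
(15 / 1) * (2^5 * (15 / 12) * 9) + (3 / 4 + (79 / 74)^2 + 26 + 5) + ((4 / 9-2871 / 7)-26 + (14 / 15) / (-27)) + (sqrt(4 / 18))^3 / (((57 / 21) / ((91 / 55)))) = 1274 * sqrt(2) / 28215 + 19394539903 / 3881115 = 4997.22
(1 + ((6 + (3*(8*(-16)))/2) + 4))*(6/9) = -362/3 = -120.67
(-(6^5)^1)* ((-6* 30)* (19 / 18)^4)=5212840 / 3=1737613.33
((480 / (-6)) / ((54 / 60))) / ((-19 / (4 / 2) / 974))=9113.45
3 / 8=0.38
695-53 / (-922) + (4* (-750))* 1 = -2125157 / 922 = -2304.94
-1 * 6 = -6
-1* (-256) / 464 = 16 / 29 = 0.55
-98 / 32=-49 / 16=-3.06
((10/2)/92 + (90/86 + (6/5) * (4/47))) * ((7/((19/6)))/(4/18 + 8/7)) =1.95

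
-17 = -17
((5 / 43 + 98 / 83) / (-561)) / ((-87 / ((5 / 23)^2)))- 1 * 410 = -12593514151715 / 30715888269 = -410.00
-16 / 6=-8 / 3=-2.67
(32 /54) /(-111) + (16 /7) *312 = 14960912 /20979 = 713.14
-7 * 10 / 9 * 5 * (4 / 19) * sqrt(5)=-18.31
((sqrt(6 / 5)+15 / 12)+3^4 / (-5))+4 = -219 / 20+sqrt(30) / 5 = -9.85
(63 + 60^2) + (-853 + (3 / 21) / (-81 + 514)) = 8517111 / 3031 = 2810.00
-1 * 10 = -10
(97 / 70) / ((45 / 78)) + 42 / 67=106537 / 35175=3.03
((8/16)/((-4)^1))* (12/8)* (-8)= 3/2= 1.50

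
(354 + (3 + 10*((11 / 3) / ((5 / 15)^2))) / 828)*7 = 228235 / 92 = 2480.82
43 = 43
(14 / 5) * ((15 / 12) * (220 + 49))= 1883 / 2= 941.50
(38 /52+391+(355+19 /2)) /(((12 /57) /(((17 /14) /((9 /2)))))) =1058471 /1092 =969.30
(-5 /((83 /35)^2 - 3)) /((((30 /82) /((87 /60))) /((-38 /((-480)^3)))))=-1106959 /426531225600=-0.00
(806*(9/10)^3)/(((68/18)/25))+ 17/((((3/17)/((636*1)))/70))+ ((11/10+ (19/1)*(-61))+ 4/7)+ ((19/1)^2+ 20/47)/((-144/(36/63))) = 8640828468841/2013480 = 4291489.59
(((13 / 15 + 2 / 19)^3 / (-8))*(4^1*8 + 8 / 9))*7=-5504768647 / 208342125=-26.42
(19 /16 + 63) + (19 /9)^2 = 88963 /1296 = 68.64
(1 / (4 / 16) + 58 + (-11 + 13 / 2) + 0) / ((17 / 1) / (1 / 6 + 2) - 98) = -1495 / 2344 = -0.64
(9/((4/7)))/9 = 7/4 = 1.75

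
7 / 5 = 1.40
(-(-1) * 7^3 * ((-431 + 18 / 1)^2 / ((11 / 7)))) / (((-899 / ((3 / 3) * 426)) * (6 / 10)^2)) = -1453853399950 / 29667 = -49005743.75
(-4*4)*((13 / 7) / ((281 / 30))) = -6240 / 1967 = -3.17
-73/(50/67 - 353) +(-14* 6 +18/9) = -1930391/23601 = -81.79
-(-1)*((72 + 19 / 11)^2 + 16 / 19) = 12498635 / 2299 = 5436.55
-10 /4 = -5 /2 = -2.50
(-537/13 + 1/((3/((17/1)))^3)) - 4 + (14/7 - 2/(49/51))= 2348930/17199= 136.57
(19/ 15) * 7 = 133/ 15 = 8.87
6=6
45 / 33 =15 / 11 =1.36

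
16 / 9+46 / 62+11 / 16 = 14317 / 4464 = 3.21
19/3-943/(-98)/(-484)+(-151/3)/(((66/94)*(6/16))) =-236732701/1280664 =-184.85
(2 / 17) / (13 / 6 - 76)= -12 / 7531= -0.00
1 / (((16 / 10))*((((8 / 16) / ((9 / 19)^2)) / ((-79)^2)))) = 2527605 / 1444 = 1750.42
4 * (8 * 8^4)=131072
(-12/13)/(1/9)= -108/13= -8.31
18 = 18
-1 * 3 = -3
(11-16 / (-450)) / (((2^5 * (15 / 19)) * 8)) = 47177 / 864000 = 0.05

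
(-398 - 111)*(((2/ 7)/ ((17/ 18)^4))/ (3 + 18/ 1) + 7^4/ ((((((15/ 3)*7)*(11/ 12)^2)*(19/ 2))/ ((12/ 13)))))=-2474643310018848/ 611567071115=-4046.40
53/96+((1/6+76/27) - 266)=-226771/864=-262.47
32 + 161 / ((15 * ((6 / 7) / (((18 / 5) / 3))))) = 3527 / 75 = 47.03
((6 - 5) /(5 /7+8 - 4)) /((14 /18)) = 3 /11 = 0.27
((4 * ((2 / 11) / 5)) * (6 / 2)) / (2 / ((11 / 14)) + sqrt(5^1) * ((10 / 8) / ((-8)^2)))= 44040192 / 256825495 -67584 * sqrt(5) / 51365099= 0.17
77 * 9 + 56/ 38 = 694.47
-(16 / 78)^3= -512 / 59319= -0.01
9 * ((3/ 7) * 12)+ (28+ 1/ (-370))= 192393/ 2590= 74.28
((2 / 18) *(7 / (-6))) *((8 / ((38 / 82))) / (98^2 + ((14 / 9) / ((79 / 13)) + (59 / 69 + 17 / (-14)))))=-29202824 / 125327913981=-0.00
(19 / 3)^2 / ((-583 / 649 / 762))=-5409946 / 159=-34024.82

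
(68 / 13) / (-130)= -34 / 845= -0.04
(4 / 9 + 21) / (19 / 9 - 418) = -193 / 3743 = -0.05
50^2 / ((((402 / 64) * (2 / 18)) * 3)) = 1194.03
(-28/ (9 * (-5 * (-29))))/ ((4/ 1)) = -7/ 1305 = -0.01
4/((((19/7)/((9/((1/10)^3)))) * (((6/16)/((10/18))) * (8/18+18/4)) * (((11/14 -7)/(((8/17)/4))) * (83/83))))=-62720000/833663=-75.23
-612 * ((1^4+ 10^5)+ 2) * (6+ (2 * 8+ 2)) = -1468844064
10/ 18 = 0.56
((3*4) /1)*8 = 96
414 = 414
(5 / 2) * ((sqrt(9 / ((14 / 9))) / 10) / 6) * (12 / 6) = 3 * sqrt(14) / 56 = 0.20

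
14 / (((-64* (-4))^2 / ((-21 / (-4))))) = 147 / 131072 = 0.00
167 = 167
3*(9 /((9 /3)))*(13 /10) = 117 /10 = 11.70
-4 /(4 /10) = -10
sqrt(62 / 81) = sqrt(62) / 9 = 0.87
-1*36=-36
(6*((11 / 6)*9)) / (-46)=-99 / 46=-2.15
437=437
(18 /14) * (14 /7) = 18 /7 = 2.57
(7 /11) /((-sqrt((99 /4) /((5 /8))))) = -7*sqrt(110) /726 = -0.10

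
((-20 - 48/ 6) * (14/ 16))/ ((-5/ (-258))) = -6321/ 5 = -1264.20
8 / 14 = 4 / 7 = 0.57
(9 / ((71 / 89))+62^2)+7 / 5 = 1369122 / 355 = 3856.68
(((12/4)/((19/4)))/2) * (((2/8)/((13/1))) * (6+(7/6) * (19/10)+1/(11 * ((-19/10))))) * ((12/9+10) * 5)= 2.81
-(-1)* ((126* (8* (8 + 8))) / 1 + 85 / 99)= 16128.86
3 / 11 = 0.27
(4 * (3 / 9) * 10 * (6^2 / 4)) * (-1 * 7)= -840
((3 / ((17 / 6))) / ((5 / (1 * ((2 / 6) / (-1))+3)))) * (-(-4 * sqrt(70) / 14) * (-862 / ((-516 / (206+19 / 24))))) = 611158 * sqrt(70) / 10965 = 466.33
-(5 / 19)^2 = -25 / 361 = -0.07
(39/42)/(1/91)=169/2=84.50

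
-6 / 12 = -1 / 2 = -0.50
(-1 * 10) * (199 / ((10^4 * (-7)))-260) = 18200199 / 7000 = 2600.03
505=505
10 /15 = 0.67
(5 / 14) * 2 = 5 / 7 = 0.71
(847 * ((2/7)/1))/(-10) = -121/5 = -24.20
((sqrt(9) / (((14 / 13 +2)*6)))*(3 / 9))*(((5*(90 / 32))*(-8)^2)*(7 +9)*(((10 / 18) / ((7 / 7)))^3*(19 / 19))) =32500 / 243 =133.74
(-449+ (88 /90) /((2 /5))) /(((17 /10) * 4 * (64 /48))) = -20095 /408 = -49.25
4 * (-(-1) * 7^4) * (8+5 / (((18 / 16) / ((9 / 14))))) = 104272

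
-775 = -775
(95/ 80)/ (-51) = -19/ 816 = -0.02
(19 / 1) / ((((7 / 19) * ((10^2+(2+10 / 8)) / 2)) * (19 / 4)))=608 / 2891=0.21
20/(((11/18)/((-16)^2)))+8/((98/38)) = 4517512/539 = 8381.28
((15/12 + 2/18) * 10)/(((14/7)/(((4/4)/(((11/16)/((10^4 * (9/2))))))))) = 4900000/11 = 445454.55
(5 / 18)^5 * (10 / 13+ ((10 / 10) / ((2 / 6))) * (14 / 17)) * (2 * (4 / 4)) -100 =-5219372225 / 52199316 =-99.99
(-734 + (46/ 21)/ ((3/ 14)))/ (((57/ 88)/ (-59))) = 33820688/ 513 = 65927.27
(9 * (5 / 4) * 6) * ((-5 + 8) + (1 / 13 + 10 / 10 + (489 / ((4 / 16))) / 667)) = 8205165 / 17342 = 473.14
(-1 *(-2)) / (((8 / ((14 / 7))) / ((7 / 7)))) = 1 / 2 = 0.50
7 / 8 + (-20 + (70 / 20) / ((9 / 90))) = 127 / 8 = 15.88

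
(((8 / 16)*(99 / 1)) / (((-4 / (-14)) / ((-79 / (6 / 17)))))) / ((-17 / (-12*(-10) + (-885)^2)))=14295262905 / 8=1786907863.12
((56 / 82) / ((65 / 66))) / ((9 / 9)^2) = 1848 / 2665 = 0.69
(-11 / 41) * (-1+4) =-33 / 41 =-0.80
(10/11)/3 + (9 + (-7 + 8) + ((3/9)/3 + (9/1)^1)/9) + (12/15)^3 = 1317274/111375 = 11.83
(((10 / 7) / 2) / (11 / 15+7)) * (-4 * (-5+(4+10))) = -675 / 203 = -3.33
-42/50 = -21/25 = -0.84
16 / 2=8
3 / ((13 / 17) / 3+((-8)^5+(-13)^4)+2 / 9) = -459 / 643598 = -0.00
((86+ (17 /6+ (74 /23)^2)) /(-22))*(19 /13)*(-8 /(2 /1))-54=-6273367 /226941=-27.64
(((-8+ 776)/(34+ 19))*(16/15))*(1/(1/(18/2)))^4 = 26873856/265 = 101410.78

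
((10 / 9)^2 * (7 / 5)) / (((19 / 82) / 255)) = 975800 / 513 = 1902.14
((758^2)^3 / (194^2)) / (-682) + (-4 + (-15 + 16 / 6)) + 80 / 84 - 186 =-497902782567000529 / 67377849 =-7389710267.64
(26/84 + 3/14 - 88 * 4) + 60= -6121/21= -291.48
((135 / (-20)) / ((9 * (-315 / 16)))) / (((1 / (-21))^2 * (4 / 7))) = 147 / 5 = 29.40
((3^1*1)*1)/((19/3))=9/19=0.47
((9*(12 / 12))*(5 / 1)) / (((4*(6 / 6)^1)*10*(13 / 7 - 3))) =-63 / 64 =-0.98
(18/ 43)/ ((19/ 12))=216/ 817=0.26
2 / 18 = 1 / 9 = 0.11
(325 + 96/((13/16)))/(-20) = -5761/260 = -22.16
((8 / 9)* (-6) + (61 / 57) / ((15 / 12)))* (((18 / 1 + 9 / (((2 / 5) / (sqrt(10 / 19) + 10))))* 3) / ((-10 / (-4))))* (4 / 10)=-1240272 / 2375 - 22968* sqrt(190) / 9025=-557.30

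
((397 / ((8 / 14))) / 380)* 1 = 2779 / 1520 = 1.83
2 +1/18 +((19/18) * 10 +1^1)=245/18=13.61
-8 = -8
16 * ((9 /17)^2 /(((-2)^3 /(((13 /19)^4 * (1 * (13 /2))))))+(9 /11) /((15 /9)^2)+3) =537688947849 /10357261475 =51.91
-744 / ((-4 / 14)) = 2604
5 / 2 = 2.50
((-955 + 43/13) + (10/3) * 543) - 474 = 384.31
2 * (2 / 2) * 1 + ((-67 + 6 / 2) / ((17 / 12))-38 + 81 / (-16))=-23457 / 272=-86.24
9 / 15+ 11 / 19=112 / 95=1.18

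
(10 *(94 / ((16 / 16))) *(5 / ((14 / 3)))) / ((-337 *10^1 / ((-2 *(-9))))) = -5.38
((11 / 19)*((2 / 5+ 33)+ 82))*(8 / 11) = 4616 / 95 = 48.59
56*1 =56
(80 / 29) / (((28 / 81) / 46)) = 74520 / 203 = 367.09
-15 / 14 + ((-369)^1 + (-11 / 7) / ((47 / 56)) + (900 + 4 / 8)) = 173895 / 329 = 528.56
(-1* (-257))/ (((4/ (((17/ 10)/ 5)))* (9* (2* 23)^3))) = 4369/ 175204800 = 0.00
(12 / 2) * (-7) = -42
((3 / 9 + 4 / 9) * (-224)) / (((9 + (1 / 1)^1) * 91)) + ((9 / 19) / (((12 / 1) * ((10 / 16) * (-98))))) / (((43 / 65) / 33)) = -5236591 / 23419305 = -0.22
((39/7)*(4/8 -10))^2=549081/196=2801.43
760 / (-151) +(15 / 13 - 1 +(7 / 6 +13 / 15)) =-167597 / 58890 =-2.85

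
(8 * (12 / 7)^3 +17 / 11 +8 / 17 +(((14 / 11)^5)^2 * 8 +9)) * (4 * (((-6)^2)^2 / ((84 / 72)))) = 624459.02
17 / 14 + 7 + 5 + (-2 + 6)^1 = 241 / 14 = 17.21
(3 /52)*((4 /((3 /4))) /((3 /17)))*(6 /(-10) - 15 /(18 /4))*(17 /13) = -8.97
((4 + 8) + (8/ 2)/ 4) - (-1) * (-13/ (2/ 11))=-117/ 2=-58.50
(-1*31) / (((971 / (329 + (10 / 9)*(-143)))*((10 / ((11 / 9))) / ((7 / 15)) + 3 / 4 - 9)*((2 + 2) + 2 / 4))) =-29235976 / 224863209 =-0.13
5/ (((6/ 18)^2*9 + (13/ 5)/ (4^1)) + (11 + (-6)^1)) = 100/ 133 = 0.75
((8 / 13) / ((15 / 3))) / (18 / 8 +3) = 0.02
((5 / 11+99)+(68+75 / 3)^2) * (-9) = -866097 / 11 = -78736.09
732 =732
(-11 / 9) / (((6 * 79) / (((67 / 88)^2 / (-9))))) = 4489 / 27029376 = 0.00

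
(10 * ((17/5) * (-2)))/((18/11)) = -374/9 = -41.56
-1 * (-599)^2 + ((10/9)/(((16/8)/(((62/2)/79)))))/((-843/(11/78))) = -16774339279999/46751094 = -358801.00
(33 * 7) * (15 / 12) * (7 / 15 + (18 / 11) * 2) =4319 / 4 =1079.75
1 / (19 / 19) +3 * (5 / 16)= 31 / 16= 1.94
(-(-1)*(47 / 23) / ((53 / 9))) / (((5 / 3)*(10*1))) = 1269 / 60950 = 0.02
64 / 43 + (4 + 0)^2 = 752 / 43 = 17.49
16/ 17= 0.94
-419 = -419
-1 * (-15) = 15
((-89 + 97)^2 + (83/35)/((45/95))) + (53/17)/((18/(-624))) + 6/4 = -402397/10710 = -37.57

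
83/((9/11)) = 913/9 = 101.44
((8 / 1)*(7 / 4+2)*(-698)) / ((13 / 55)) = -1151700 / 13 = -88592.31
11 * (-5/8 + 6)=473/8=59.12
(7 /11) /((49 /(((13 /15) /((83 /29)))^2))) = 142129 /119351925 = 0.00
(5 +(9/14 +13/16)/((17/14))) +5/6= 2869/408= 7.03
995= 995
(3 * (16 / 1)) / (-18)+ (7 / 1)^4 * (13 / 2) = 93623 / 6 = 15603.83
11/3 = 3.67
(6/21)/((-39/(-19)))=38/273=0.14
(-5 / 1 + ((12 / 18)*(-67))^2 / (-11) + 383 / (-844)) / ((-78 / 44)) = 105.39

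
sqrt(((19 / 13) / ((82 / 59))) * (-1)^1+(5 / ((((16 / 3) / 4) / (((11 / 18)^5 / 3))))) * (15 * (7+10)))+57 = sqrt(112153670112354) / 2072304+57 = 62.11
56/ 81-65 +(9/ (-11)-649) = -636287/ 891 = -714.13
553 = 553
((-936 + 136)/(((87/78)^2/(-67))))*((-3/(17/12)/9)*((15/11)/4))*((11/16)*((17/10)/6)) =-566150/841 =-673.19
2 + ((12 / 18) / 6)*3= 7 / 3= 2.33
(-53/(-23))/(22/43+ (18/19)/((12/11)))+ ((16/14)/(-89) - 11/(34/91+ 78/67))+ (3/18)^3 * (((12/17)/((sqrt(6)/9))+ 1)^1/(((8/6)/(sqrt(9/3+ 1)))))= -5.47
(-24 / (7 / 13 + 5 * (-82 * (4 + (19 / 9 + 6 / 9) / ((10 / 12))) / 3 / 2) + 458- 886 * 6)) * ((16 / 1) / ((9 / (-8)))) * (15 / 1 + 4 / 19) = -0.97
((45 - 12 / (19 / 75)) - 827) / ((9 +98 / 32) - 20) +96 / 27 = 2346368 / 21717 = 108.04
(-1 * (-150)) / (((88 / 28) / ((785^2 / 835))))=64703625 / 1837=35222.44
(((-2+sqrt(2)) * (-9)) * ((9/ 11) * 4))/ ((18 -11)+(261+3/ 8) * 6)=2592/ 69311 -1296 * sqrt(2)/ 69311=0.01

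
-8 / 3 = -2.67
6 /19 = 0.32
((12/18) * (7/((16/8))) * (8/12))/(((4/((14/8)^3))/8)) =2401/144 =16.67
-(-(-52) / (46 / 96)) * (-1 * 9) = 22464 / 23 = 976.70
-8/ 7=-1.14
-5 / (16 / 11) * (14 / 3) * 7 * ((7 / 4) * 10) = -94325 / 48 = -1965.10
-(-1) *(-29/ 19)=-1.53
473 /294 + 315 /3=31343 /294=106.61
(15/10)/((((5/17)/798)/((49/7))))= 142443/5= 28488.60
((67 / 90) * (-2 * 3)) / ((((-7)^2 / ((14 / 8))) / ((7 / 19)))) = -67 / 1140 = -0.06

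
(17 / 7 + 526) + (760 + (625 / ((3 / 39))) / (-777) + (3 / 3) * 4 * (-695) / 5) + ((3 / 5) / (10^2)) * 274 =140562347 / 194250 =723.62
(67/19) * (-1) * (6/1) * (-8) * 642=2064672/19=108666.95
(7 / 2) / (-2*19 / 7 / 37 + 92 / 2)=1813 / 23752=0.08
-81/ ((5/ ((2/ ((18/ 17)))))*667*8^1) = -153/ 26680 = -0.01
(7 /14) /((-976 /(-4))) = 1 /488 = 0.00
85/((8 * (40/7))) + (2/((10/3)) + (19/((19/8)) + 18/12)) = 3827/320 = 11.96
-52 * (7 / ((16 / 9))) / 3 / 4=-273 / 16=-17.06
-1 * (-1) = 1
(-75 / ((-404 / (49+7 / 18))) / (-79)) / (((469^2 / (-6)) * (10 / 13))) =8255 / 2005792936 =0.00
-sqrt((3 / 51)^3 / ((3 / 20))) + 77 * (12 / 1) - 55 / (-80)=14795 / 16 - 2 * sqrt(255) / 867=924.65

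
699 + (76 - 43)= 732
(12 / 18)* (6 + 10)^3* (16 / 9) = 131072 / 27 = 4854.52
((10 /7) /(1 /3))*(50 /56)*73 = 27375 /98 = 279.34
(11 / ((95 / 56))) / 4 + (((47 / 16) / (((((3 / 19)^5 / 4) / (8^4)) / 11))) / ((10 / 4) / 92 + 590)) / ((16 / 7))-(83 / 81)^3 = 876974213750776241 / 219244390227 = 3999984.73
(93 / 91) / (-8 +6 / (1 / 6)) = 93 / 2548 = 0.04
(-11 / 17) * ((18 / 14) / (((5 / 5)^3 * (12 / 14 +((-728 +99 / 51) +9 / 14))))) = 198 / 172445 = 0.00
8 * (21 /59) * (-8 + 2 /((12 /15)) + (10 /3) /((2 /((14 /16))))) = -679 /59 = -11.51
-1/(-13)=1/13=0.08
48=48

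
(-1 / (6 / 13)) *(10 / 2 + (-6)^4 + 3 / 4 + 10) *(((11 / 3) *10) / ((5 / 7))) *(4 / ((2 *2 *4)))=-583583 / 16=-36473.94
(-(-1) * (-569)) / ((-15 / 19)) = 10811 / 15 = 720.73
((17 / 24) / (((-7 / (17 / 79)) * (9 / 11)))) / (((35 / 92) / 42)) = -73117 / 24885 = -2.94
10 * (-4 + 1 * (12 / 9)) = -80 / 3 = -26.67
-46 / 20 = -23 / 10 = -2.30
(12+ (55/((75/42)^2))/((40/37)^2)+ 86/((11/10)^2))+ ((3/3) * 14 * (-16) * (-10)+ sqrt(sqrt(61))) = 2340.63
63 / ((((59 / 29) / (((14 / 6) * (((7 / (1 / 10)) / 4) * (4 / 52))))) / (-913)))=-136224165 / 1534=-88803.24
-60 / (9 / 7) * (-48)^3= 5160960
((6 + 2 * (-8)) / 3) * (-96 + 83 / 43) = 40450 / 129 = 313.57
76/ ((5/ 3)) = 228/ 5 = 45.60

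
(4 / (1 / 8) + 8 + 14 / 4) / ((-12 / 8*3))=-9.67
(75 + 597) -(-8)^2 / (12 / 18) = 576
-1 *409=-409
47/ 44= 1.07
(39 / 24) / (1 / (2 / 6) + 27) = 13 / 240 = 0.05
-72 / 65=-1.11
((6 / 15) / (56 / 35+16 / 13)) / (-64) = -13 / 5888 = -0.00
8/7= 1.14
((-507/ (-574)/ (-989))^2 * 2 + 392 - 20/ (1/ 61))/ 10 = -26683740221139/ 322267394596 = -82.80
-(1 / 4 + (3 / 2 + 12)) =-55 / 4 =-13.75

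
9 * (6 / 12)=9 / 2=4.50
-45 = -45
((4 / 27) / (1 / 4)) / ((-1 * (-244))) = 0.00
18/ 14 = 9/ 7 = 1.29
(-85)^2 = 7225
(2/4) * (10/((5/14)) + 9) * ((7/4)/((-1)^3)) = -32.38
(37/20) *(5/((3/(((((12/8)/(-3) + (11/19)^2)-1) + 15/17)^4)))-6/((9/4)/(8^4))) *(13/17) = -119238858707393476486201/7716553877985643840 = -15452.35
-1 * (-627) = 627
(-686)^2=470596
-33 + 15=-18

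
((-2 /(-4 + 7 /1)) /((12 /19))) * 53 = -1007 /18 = -55.94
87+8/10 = 439/5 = 87.80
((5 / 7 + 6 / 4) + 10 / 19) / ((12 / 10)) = 1215 / 532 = 2.28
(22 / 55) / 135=2 / 675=0.00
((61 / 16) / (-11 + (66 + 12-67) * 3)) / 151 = 61 / 53152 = 0.00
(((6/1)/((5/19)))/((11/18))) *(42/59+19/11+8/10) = 21568572/178475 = 120.85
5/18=0.28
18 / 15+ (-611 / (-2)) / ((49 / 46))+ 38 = 79869 / 245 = 326.00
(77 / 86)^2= 5929 / 7396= 0.80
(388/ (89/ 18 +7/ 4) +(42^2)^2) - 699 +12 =3111066.96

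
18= 18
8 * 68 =544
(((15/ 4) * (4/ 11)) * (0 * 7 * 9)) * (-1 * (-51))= 0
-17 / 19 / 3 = -17 / 57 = -0.30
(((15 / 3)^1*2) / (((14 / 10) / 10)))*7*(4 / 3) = 2000 / 3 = 666.67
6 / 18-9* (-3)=82 / 3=27.33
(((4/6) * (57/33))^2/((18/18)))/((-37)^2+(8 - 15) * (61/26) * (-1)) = 37544/39226869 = 0.00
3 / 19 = 0.16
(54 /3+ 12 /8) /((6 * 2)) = 13 /8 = 1.62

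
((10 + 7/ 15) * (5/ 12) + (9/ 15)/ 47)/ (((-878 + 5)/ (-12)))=37003/ 615465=0.06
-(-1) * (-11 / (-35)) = 11 / 35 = 0.31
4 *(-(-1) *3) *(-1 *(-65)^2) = -50700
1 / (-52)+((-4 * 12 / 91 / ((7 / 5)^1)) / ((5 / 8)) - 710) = -1810665 / 2548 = -710.62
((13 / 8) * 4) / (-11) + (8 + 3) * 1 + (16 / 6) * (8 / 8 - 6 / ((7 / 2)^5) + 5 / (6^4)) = 586523477 / 44925111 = 13.06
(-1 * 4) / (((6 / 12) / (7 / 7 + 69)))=-560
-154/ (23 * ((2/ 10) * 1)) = -770/ 23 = -33.48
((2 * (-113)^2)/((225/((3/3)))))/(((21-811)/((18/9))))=-25538/88875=-0.29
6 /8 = 3 /4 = 0.75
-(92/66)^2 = -2116/1089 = -1.94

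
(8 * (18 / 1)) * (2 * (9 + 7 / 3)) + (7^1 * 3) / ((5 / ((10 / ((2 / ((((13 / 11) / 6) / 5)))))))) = 359131 / 110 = 3264.83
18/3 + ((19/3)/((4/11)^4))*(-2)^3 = -2891.70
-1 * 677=-677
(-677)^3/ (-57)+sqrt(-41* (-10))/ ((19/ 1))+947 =sqrt(410)/ 19+310342712/ 57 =5444610.05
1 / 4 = 0.25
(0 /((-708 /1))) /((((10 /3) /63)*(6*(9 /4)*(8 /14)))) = 0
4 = 4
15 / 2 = 7.50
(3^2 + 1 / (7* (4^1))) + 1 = 281 / 28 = 10.04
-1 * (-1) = 1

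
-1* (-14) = 14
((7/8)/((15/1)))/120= 7/14400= 0.00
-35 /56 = -5 /8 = -0.62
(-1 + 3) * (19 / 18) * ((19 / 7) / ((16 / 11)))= 3971 / 1008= 3.94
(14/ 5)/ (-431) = -14/ 2155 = -0.01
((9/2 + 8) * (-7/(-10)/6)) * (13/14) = 65/48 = 1.35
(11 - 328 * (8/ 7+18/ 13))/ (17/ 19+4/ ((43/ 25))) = -20272221/ 79807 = -254.02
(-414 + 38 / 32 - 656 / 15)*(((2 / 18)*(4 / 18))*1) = -109571 / 9720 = -11.27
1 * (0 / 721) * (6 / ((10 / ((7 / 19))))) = 0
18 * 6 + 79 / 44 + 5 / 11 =441 / 4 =110.25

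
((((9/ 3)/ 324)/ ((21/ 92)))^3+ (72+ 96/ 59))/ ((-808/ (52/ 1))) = -10293966232225/ 2172463846434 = -4.74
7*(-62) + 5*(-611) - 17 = -3506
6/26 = 3/13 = 0.23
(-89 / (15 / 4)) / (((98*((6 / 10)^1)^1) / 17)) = -6.86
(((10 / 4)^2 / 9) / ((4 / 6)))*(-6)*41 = -1025 / 4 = -256.25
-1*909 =-909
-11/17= -0.65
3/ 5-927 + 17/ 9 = -41603/ 45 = -924.51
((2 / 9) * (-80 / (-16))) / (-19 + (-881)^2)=0.00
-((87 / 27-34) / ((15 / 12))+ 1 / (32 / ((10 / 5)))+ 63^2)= -2839997 / 720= -3944.44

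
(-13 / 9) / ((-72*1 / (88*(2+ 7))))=143 / 9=15.89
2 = 2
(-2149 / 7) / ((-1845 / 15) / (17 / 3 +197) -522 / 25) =4666400 / 326601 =14.29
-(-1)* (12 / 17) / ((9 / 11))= 0.86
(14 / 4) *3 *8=84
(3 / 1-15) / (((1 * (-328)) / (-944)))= -1416 / 41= -34.54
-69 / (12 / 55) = -1265 / 4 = -316.25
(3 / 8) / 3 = 1 / 8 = 0.12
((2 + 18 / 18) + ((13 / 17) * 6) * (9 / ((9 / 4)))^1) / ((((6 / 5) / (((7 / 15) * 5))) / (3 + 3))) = 4235 / 17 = 249.12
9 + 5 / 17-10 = -12 / 17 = -0.71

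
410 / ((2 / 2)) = 410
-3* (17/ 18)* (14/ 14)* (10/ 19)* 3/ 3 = -85/ 57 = -1.49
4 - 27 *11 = -293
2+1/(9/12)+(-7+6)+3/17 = 128/51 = 2.51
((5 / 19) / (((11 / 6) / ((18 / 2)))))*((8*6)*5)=64800 / 209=310.05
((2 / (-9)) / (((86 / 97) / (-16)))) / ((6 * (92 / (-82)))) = -15908 / 26703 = -0.60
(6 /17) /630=1 /1785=0.00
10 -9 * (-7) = 73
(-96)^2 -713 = 8503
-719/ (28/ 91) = -9347/ 4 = -2336.75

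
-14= -14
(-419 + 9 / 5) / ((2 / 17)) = -17731 / 5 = -3546.20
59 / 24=2.46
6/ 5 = 1.20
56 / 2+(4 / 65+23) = 3319 / 65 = 51.06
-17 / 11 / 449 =-17 / 4939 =-0.00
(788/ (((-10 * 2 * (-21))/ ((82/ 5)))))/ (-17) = -16154/ 8925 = -1.81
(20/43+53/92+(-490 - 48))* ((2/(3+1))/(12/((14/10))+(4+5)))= -15.28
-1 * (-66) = 66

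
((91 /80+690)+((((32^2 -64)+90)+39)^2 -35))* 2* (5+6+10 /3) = 1360608451 /40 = 34015211.28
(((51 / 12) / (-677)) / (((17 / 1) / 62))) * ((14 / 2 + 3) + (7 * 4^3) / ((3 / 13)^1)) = -90737 / 2031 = -44.68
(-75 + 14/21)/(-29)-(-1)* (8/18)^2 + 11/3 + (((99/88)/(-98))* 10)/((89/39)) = 522616529/81951912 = 6.38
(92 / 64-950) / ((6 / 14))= -35413 / 16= -2213.31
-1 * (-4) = 4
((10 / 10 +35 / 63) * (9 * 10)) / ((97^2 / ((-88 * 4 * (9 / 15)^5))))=-2395008 / 5880625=-0.41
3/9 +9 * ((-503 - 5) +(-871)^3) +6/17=-303296559886/51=-5946991370.31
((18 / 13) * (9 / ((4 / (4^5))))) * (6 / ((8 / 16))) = 497664 / 13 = 38281.85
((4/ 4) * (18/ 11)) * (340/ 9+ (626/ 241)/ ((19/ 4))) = 3158792/ 50369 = 62.71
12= 12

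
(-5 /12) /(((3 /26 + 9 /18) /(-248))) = 2015 /12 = 167.92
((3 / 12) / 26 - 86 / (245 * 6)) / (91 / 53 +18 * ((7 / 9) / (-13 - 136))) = -29511089 / 979731480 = -0.03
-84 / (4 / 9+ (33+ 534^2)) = -756 / 2566705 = -0.00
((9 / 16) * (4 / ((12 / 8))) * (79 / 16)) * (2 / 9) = 79 / 48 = 1.65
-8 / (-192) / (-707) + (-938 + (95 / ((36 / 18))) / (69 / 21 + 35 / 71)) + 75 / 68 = -27818140355 / 30095576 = -924.33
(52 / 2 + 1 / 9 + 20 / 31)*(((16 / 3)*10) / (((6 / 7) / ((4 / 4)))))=4180400 / 2511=1664.83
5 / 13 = 0.38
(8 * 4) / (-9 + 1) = -4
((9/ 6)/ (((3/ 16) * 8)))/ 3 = 1/ 3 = 0.33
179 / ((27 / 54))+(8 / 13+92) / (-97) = 357.05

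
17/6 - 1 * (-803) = 4835/6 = 805.83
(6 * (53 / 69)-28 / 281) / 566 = 0.01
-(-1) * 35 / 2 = 35 / 2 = 17.50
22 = 22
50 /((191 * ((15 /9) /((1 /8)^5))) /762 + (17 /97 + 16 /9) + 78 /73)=0.00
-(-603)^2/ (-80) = 363609/ 80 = 4545.11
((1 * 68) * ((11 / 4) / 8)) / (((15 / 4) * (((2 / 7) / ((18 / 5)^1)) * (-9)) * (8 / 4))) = -1309 / 300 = -4.36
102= 102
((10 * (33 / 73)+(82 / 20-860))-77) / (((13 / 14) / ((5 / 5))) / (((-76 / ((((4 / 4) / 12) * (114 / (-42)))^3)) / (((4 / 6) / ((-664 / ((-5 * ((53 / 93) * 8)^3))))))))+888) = -17598777166823598774 / 16833327443124905105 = -1.05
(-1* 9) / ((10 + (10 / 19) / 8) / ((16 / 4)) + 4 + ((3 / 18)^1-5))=-5.35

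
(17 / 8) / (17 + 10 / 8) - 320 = -46703 / 146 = -319.88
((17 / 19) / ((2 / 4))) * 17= 578 / 19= 30.42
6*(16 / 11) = 96 / 11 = 8.73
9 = 9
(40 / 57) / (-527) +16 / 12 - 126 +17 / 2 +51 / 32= -110134267 / 961248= -114.57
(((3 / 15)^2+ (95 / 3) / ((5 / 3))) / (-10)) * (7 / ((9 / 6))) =-3332 / 375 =-8.89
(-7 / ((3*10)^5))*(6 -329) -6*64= -9331197739 / 24300000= -384.00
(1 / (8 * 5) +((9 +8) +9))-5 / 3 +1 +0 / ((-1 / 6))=3043 / 120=25.36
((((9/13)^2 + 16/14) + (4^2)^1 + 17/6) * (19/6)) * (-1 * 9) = -2758667/4732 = -582.98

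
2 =2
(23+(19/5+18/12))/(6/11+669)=3113/73650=0.04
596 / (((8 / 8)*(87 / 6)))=1192 / 29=41.10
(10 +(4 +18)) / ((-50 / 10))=-32 / 5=-6.40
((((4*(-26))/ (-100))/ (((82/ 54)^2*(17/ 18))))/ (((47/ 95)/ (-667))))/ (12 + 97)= -4323672756/ 731999855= -5.91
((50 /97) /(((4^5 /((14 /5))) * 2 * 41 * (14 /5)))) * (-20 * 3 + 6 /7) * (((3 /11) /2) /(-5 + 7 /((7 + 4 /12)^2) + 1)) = 0.00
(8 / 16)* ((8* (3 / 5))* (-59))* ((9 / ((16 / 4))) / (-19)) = 16.77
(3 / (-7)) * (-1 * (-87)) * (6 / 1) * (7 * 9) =-14094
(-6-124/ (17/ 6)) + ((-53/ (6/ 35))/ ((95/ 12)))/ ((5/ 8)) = -181282/ 1615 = -112.25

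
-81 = -81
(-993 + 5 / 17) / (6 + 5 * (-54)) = 4219 / 1122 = 3.76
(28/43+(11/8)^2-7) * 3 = -36807/2752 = -13.37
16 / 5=3.20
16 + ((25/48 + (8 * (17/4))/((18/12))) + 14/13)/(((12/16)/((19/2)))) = 100885/312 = 323.35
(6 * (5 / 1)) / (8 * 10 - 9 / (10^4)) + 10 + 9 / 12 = 35599613 / 3199964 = 11.13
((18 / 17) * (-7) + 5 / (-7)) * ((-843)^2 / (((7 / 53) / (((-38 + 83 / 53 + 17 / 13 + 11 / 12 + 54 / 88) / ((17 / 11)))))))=49993395097389 / 52598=950480913.67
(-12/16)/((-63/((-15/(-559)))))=5/15652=0.00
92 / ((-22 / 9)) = -414 / 11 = -37.64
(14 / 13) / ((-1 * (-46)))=7 / 299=0.02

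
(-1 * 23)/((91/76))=-1748/91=-19.21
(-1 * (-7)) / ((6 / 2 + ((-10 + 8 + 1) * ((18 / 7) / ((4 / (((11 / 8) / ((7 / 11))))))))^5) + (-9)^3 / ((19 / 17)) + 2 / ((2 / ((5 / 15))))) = -118182509911474176 / 11043322205457111929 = -0.01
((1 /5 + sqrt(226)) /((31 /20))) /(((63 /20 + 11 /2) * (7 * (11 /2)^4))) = 1280 /549637781 + 6400 * sqrt(226) /549637781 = 0.00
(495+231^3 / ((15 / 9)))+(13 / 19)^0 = 36981653 / 5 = 7396330.60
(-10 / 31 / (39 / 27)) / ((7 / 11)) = -990 / 2821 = -0.35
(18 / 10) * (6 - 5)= 9 / 5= 1.80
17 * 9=153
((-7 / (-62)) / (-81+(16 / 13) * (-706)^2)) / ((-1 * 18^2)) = -91 / 160180165224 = -0.00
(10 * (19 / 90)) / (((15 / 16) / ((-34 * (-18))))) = 1378.13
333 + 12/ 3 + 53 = 390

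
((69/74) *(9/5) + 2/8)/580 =0.00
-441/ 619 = -0.71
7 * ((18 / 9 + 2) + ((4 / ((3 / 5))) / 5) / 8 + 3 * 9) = 1309 / 6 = 218.17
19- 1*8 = 11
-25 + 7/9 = -218/9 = -24.22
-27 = -27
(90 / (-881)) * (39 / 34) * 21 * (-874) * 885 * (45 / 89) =1282813827750 / 1332953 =962384.89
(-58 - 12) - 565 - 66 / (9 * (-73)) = -139043 / 219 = -634.90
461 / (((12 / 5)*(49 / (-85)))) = -195925 / 588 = -333.21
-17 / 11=-1.55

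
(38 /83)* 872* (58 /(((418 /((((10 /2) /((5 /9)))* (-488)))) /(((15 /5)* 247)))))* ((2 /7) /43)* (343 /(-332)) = 4032655308864 /3258497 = 1237581.41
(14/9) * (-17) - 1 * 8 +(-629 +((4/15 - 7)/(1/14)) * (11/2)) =-53186/45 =-1181.91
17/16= 1.06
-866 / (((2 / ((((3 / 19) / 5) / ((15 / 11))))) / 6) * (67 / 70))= -62.86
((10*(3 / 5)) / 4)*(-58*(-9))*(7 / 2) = 5481 / 2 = 2740.50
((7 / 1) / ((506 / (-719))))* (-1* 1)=5033 / 506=9.95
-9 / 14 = -0.64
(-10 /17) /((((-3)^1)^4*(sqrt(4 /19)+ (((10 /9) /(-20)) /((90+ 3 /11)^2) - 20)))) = 77783410432080*sqrt(19) /40679553538644123251+ 14778853019709980 /40679553538644123251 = 0.00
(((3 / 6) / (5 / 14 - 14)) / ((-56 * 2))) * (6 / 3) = 1 / 1528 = 0.00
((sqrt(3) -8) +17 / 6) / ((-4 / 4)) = 31 / 6 -sqrt(3) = 3.43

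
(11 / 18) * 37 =407 / 18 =22.61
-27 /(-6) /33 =3 /22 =0.14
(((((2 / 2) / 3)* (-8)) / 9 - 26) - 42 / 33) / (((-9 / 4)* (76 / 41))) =335708 / 50787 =6.61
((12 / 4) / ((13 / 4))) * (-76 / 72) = -38 / 39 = -0.97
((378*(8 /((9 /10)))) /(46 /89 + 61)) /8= 2492 /365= 6.83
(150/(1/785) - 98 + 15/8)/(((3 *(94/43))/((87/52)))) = 1173715057/39104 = 30015.22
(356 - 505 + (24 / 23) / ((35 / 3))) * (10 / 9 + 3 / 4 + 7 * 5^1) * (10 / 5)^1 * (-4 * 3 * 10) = 636285884 / 483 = 1317362.08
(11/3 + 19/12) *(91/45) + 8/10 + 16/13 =1973/156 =12.65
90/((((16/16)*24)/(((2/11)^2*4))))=60/121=0.50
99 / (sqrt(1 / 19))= 99 * sqrt(19)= 431.53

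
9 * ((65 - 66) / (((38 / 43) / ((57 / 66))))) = -387 / 44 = -8.80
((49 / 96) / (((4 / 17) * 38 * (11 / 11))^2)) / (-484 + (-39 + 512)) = -14161 / 24397824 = -0.00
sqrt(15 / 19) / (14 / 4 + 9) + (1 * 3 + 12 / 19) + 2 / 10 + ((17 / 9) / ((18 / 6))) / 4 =2 * sqrt(285) / 475 + 40927 / 10260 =4.06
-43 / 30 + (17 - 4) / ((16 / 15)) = 2581 / 240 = 10.75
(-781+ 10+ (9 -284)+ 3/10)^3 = -1143460913993/1000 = -1143460913.99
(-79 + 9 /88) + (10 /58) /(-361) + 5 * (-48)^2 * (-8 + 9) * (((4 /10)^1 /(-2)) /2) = -1133992051 /921272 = -1230.90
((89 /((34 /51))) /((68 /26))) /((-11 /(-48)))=41652 /187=222.74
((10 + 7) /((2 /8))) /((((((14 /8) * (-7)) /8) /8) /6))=-104448 /49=-2131.59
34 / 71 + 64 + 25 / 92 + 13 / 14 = 65.68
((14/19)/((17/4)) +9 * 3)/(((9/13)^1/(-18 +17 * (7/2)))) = 9470383/5814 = 1628.89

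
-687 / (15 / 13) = -2977 / 5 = -595.40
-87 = -87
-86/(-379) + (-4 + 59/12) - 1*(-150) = 687401/4548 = 151.14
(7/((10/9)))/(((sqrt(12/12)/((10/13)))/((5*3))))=945/13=72.69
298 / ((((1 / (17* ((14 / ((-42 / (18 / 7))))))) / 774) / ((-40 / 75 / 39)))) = 20912448 / 455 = 45961.42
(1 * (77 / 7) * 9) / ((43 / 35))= 3465 / 43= 80.58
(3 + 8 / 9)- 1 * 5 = -10 / 9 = -1.11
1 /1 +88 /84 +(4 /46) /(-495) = 163171 /79695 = 2.05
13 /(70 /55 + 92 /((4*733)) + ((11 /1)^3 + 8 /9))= 943371 /96745816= 0.01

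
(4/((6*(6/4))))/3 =4/27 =0.15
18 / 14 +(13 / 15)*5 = 5.62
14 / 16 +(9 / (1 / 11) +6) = 847 / 8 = 105.88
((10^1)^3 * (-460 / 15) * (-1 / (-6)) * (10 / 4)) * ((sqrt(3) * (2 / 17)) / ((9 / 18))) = -460000 * sqrt(3) / 153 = -5207.47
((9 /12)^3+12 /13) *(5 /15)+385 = 320693 /832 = 385.45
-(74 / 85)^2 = -5476 / 7225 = -0.76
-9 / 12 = -3 / 4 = -0.75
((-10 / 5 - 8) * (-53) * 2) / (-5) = -212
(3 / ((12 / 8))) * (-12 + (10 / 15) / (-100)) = -1801 / 75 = -24.01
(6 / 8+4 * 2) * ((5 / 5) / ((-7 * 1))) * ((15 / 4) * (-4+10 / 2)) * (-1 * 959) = 71925 / 16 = 4495.31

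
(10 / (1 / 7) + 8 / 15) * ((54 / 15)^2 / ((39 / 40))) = 304704 / 325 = 937.55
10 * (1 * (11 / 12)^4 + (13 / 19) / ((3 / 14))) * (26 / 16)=99850595 / 1575936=63.36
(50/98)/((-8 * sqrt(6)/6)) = -25 * sqrt(6)/392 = -0.16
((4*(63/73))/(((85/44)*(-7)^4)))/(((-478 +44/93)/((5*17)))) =-73656/555990995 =-0.00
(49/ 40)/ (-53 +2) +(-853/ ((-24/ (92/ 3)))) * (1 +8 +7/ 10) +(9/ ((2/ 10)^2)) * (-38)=2475463/ 1224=2022.44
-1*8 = -8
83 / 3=27.67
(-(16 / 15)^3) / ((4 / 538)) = -550912 / 3375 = -163.23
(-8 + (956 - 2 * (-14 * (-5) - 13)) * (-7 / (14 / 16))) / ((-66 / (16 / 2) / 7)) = 62944 / 11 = 5722.18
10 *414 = 4140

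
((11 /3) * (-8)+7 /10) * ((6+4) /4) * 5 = -4295 /12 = -357.92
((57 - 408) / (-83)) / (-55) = -0.08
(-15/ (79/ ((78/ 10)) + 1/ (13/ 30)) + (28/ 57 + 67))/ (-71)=-366490/ 392559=-0.93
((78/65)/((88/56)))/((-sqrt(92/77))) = -21 * sqrt(1771)/1265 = -0.70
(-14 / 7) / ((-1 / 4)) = 8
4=4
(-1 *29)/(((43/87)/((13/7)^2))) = -426387/2107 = -202.37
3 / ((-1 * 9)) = -1 / 3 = -0.33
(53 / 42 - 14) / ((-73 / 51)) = 9095 / 1022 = 8.90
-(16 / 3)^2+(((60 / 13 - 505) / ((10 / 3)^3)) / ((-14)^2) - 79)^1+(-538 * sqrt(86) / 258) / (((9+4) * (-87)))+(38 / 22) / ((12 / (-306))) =-7646203573 / 50450400+269 * sqrt(86) / 145899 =-151.54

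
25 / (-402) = -0.06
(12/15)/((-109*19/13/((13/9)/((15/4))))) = -2704/1397925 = -0.00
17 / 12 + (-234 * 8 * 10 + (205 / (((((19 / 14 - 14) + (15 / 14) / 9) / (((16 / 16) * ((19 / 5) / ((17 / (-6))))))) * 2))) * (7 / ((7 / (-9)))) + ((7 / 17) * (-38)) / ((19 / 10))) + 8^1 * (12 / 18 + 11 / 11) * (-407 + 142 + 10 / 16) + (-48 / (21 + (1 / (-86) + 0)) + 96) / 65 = -140681772008821 / 6294720900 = -22349.17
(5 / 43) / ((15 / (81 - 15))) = 22 / 43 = 0.51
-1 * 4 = -4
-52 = -52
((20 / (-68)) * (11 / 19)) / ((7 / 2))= -110 / 2261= -0.05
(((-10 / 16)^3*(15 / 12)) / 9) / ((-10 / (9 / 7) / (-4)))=-0.02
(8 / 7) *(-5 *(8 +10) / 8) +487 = 3319 / 7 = 474.14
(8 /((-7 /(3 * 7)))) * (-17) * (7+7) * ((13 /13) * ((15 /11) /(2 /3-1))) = -257040 /11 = -23367.27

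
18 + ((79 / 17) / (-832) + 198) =3055025 / 14144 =215.99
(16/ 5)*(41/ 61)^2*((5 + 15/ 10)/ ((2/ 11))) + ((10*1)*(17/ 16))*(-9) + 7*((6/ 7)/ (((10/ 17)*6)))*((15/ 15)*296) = 68355719/ 148840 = 459.26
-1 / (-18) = 1 / 18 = 0.06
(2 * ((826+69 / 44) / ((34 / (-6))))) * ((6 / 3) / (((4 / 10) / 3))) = -1638585 / 374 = -4381.24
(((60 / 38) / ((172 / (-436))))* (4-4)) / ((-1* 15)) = 0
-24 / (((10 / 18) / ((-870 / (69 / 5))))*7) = 389.07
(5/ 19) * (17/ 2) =85/ 38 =2.24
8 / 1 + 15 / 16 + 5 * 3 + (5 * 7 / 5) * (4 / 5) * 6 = 4603 / 80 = 57.54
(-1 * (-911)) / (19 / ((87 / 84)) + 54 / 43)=1136017 / 24442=46.48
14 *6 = 84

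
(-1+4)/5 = 3/5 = 0.60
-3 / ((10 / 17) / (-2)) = 10.20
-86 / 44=-1.95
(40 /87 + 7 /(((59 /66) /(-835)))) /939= -33559630 /4819887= -6.96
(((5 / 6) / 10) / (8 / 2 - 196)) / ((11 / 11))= -1 / 2304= -0.00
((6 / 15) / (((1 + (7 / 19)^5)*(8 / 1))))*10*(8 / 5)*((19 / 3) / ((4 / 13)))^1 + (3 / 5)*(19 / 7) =362112469 / 20135010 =17.98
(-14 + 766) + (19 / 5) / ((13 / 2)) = 48918 / 65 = 752.58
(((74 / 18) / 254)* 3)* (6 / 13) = 37 / 1651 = 0.02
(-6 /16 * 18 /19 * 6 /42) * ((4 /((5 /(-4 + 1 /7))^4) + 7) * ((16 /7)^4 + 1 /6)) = -44970279306867 /3833592665000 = -11.73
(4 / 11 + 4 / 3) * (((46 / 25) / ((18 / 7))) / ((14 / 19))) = 12236 / 7425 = 1.65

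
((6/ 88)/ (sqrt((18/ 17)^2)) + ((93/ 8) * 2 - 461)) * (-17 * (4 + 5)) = 5892999/ 88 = 66965.90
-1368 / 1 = -1368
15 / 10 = 3 / 2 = 1.50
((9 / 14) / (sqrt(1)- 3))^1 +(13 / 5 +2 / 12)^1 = 2.45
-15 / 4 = -3.75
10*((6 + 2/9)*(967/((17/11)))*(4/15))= 4765376/459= 10382.08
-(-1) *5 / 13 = 0.38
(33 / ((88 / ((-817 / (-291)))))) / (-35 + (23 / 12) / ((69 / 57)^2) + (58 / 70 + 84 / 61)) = -120356355 / 3599414114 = -0.03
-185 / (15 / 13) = -481 / 3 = -160.33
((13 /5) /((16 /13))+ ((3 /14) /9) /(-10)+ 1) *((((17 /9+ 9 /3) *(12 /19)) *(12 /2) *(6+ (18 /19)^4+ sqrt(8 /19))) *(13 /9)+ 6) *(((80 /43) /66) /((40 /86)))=5720 *sqrt(38) /10773+ 3493477415 /98522676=38.73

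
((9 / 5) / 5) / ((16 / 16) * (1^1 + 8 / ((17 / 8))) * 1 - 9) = -17 / 200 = -0.08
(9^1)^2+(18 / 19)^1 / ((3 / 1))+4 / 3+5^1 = 4996 / 57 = 87.65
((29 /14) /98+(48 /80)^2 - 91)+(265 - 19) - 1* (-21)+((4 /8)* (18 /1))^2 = 8828173 /34300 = 257.38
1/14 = 0.07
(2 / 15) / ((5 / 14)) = 28 / 75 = 0.37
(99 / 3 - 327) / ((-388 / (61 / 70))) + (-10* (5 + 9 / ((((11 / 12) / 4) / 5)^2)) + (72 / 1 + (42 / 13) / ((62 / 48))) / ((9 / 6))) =-4052923869757 / 94600220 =-42842.65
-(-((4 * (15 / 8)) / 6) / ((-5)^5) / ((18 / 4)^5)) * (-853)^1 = 6824 / 36905625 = 0.00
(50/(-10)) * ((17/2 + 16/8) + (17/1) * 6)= -1125/2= -562.50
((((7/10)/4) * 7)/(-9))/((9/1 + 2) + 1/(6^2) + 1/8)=-49/4015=-0.01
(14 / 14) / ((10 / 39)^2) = 1521 / 100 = 15.21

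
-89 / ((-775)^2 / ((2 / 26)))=-89 / 7808125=-0.00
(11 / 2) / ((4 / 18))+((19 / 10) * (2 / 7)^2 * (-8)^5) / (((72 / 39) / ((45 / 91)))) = -1833819 / 1372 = -1336.60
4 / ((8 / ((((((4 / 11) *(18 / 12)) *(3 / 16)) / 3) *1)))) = 3 / 176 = 0.02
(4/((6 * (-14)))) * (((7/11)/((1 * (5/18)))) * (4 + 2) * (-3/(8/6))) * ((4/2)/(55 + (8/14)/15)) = 3402/63569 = 0.05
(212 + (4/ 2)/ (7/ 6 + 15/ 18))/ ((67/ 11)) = 2343/ 67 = 34.97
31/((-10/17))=-527/10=-52.70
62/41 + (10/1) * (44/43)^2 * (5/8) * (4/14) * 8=8740066/530663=16.47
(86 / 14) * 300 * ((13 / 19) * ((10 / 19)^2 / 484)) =4192500 / 5809573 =0.72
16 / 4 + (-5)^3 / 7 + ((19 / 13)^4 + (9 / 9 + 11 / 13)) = -1489074 / 199927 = -7.45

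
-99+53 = -46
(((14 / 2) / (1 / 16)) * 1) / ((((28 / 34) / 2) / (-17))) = -4624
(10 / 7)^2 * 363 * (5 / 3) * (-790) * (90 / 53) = -4301550000 / 2597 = -1656353.48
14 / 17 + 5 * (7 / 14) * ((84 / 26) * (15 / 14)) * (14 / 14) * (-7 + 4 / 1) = -25.14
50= 50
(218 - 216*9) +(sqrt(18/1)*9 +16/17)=-1686.88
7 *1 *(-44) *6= -1848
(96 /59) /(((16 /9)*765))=6 /5015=0.00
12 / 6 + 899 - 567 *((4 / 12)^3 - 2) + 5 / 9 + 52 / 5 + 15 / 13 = 1185274 / 585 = 2026.11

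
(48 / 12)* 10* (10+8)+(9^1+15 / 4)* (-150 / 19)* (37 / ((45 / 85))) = -239965 / 38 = -6314.87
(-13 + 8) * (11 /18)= -55 /18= -3.06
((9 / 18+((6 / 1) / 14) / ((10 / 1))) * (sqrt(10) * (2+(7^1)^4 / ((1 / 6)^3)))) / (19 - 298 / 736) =47877.83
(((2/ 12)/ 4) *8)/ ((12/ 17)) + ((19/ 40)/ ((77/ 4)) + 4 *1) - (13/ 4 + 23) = -150749/ 6930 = -21.75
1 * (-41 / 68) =-41 / 68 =-0.60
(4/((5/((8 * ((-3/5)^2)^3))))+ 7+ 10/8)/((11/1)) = 2671437/3437500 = 0.78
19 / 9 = 2.11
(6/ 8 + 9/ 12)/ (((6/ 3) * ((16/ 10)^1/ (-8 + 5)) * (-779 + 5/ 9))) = 0.00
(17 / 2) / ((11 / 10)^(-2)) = 2057 / 200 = 10.28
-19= -19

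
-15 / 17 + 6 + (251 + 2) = 4388 / 17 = 258.12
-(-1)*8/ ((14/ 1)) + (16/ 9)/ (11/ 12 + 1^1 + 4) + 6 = 10246/ 1491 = 6.87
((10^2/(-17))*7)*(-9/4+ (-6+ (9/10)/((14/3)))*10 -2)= 43625/17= 2566.18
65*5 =325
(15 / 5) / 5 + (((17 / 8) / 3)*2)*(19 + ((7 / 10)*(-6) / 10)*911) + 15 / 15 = -308117 / 600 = -513.53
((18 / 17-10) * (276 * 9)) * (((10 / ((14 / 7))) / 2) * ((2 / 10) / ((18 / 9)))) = -5552.47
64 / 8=8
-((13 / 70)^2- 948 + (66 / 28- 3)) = 4648181 / 4900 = 948.61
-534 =-534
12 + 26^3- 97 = 17491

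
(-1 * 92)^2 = 8464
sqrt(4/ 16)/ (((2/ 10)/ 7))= 35/ 2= 17.50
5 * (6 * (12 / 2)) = 180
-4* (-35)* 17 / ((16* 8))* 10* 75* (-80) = -1115625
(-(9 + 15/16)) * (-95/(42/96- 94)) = -5035/499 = -10.09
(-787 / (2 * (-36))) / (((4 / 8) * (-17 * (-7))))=787 / 4284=0.18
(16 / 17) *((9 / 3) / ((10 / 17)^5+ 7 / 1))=1336336 / 3346333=0.40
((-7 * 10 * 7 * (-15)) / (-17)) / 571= -7350 / 9707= -0.76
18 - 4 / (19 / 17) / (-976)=83465 / 4636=18.00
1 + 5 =6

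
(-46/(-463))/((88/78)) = 897/10186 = 0.09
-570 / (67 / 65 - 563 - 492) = 6175 / 11418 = 0.54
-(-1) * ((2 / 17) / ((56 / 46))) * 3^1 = 69 / 238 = 0.29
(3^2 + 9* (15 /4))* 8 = 342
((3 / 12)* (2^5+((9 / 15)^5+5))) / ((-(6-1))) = -28967 / 15625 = -1.85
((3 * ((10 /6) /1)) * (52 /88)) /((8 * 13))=5 /176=0.03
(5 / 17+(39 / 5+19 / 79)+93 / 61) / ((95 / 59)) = 238270438 / 38913425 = 6.12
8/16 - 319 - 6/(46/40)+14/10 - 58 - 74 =-104493/230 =-454.32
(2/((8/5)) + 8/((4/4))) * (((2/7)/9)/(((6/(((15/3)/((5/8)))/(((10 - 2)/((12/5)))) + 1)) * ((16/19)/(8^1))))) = 11951/7560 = 1.58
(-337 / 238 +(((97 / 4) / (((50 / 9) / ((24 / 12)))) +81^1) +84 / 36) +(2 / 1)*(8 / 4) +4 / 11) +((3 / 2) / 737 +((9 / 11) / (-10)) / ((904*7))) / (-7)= 7909422271313 / 83247687600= 95.01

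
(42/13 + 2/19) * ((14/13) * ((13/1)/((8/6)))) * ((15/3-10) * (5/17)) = -216300/4199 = -51.51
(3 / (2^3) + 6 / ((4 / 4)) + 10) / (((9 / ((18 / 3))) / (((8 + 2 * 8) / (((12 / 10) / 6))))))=1310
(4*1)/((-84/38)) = -38/21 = -1.81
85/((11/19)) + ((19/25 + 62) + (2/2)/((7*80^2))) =103280139/492800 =209.58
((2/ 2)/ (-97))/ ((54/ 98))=-49/ 2619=-0.02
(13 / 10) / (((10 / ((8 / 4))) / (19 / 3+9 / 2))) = 169 / 60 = 2.82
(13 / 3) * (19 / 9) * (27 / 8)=247 / 8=30.88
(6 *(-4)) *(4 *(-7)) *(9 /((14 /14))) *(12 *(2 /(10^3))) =18144 /125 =145.15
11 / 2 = 5.50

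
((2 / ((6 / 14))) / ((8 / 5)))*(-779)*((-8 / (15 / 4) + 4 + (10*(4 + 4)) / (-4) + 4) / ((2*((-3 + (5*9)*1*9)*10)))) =289009 / 72360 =3.99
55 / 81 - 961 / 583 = -0.97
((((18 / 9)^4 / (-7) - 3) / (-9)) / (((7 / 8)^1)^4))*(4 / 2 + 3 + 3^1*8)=4395008 / 151263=29.06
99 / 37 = 2.68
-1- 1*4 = -5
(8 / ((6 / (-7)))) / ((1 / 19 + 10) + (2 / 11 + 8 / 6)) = -5852 / 7253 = -0.81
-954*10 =-9540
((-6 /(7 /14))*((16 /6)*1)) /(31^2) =-32 /961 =-0.03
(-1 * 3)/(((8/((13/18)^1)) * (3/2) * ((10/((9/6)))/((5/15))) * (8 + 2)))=-13/14400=-0.00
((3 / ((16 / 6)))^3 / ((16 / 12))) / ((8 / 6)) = 6561 / 8192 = 0.80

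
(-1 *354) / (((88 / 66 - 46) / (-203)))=-107793 / 67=-1608.85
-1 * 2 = -2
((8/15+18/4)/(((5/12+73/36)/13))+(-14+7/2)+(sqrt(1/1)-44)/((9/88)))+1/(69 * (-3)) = -6135469/15180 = -404.18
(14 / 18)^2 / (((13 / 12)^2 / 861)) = 443.80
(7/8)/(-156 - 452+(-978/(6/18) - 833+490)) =-1/4440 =-0.00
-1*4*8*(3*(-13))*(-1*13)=-16224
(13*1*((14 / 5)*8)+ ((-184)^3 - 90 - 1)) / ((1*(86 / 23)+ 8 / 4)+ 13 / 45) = -6447329433 / 6239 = -1033391.48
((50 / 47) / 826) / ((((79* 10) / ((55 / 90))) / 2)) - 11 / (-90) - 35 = -2406779458 / 69006105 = -34.88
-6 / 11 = -0.55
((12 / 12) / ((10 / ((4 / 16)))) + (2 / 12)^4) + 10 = 64967 / 6480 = 10.03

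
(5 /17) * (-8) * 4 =-160 /17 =-9.41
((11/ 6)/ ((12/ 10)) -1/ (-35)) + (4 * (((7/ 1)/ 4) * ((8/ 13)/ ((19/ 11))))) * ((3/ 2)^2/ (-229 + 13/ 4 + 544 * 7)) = 992497169/ 637067340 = 1.56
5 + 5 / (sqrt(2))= 5 * sqrt(2) / 2 + 5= 8.54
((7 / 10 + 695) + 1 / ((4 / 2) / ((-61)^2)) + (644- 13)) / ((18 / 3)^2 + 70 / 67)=533856 / 6205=86.04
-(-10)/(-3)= -10/3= -3.33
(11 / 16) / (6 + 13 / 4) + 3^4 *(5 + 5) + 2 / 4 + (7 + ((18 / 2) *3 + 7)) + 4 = 126625 / 148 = 855.57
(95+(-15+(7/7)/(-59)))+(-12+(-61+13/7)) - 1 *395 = -159484/413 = -386.16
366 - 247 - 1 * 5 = 114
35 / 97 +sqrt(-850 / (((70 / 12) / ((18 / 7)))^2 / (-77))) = 35 / 97 +108 * sqrt(2618) / 49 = 113.14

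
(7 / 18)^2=49 / 324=0.15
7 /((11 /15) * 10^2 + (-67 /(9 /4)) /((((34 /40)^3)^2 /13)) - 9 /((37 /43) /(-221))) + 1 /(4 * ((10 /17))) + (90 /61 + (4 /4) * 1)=77411418291326679 /26642487391782680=2.91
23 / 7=3.29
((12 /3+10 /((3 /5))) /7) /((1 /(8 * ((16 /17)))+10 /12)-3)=-7936 /5467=-1.45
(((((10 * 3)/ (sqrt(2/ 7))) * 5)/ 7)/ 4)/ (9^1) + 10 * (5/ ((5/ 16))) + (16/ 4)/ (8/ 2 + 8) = 25 * sqrt(14)/ 84 + 481/ 3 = 161.45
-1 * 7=-7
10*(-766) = -7660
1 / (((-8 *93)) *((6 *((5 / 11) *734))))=-11 / 16382880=-0.00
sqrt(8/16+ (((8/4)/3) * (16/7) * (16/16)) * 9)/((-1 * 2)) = -sqrt(2786)/28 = -1.89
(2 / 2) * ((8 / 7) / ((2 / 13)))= 52 / 7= 7.43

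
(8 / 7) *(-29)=-232 / 7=-33.14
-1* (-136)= 136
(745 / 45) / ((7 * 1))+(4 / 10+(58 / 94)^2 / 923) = 1776152912 / 642255705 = 2.77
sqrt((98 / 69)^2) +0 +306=21212 / 69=307.42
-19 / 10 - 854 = -8559 / 10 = -855.90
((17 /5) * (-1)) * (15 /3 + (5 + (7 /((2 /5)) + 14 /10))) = -4913 /50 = -98.26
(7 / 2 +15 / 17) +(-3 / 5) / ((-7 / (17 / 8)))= 21727 / 4760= 4.56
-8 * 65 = -520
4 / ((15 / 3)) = 4 / 5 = 0.80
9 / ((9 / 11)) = 11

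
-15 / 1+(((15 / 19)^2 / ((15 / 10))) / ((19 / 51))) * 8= -41685 / 6859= -6.08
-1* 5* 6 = -30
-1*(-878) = 878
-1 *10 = -10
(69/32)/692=69/22144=0.00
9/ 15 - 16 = -77/ 5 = -15.40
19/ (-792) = -19/ 792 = -0.02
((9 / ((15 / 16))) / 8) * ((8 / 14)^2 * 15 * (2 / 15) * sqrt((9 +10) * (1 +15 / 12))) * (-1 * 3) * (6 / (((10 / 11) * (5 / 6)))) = -171072 * sqrt(19) / 6125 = -121.74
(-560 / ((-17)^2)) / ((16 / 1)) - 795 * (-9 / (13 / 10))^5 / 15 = 842891.34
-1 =-1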